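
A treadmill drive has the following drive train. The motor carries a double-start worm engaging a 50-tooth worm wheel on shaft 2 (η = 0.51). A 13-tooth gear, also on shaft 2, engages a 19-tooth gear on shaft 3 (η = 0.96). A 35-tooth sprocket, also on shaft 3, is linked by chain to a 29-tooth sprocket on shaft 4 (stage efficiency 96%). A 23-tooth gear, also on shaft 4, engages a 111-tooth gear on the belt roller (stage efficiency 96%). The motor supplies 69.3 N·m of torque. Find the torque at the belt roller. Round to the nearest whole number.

After the worm (50/2): 69.3 × 25 × 0.51 = 883.58 N·m
After the gear mesh (19/13): 883.58 × 1.4615 × 0.96 = 1239.7 N·m
After the chain (29/35): 1239.7 × 0.82857 × 0.96 = 986.11 N·m
After the gear mesh (111/23): 986.11 × 4.8261 × 0.96 = 4568.7 N·m

4569 N·m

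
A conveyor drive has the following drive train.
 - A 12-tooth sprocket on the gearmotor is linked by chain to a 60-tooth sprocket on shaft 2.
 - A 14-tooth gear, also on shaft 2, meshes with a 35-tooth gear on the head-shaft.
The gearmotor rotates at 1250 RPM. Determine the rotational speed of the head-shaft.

100 RPM

chain 60/12 = 5 → 1250/5 = 250 RPM
gear mesh 35/14 = 2.5 → 250/2.5 = 100 RPM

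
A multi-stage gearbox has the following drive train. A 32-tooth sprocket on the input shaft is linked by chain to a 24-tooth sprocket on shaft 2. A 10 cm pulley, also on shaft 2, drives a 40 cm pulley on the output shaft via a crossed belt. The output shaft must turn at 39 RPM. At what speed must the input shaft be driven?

Overall ratio R = 0.75 × 4 = 3.
Required input speed = output speed × R = 39 × 3 = 117 RPM.

117 RPM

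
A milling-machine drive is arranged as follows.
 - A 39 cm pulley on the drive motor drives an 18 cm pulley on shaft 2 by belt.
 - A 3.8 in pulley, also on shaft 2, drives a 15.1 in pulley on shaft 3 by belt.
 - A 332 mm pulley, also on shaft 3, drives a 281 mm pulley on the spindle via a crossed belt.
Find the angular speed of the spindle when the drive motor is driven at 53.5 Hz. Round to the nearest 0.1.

Belt: ratio = 18/39 = 0.46154, so shaft 2 turns at 53.5 / 0.46154 = 115.92 Hz.
Belt: ratio = 15.1/3.8 = 3.9737, so shaft 3 turns at 115.92 / 3.9737 = 29.171 Hz.
Belt: ratio = 281/332 = 0.84639, so the spindle turns at 29.171 / 0.84639 = 34.465 Hz.

34.5 Hz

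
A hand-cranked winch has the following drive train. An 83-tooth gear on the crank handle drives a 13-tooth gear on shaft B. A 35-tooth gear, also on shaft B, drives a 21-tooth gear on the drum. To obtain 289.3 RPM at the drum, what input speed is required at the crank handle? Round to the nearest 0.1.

27.2 RPM

Overall ratio R = 0.15663 × 0.6 = 0.093976.
Required input speed = output speed × R = 289.3 × 0.093976 = 27.187 RPM.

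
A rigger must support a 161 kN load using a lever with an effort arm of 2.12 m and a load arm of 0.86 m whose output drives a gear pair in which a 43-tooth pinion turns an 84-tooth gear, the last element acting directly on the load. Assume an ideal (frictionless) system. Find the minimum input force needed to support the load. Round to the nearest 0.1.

Lever MA = effort arm / load arm = 2.12/0.86 = 2.4651.
Gear pair MA = 84/43 = 1.9535.
Combined ideal MA = 2.4651 × 1.9535 = 4.8156.
Effort = load / MA = 161 / 4.8156 = 33.433 kN.

33.4 kN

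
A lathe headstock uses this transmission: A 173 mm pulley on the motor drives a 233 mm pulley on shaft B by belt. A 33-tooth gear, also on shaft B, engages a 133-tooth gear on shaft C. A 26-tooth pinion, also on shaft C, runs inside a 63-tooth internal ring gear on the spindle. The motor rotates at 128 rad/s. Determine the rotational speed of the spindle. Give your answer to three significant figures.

9.73 rad/s

the motor → shaft B (belt, 233/173): 128 ÷ 1.3468 = 95.039 rad/s
shaft B → shaft C (gear mesh, 133/33): 95.039 ÷ 4.0303 = 23.581 rad/s
shaft C → the spindle (internal gear, 63/26): 23.581 ÷ 2.4231 = 9.7318 rad/s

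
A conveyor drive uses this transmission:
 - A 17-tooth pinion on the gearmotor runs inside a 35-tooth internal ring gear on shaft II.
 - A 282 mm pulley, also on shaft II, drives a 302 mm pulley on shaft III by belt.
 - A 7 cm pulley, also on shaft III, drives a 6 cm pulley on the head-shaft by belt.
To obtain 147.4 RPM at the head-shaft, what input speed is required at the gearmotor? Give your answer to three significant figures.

Overall ratio R = 2.0588 × 1.0709 × 0.85714 = 1.8899.
Required input speed = output speed × R = 147.4 × 1.8899 = 278.57 RPM.

279 RPM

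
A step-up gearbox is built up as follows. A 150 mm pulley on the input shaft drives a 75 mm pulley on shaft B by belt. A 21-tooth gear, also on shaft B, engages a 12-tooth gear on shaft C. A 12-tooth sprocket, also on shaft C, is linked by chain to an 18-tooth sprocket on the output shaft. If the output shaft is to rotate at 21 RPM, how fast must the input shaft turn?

Overall ratio R = 0.5 × 0.57143 × 1.5 = 0.42857.
Required input speed = output speed × R = 21 × 0.42857 = 9 RPM.

9 RPM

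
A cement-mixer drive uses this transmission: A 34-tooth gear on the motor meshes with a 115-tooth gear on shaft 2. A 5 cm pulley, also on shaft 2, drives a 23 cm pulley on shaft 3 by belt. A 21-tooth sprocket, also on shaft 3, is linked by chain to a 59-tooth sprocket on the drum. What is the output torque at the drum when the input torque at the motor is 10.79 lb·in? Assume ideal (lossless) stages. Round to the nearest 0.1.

471.7 lb·in

After the gear mesh (115/34): 10.79 × 3.3824 = 36.496 lb·in
After the belt (23/5): 36.496 × 4.6 = 167.88 lb·in
After the chain (59/21): 167.88 × 2.8095 = 471.66 lb·in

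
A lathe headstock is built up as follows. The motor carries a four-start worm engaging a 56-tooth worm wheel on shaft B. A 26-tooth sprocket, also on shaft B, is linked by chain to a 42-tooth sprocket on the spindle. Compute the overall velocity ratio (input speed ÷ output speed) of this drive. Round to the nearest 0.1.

22.6

Each stage contributes driven/driver: worm 56/4 = 14, chain 42/26 = 1.6154.
Overall: 14 × 1.6154 = 22.615.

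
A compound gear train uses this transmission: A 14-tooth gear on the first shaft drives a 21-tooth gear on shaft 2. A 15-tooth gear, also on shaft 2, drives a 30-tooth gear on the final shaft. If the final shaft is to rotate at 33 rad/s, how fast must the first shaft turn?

Overall ratio R = 1.5 × 2 = 3.
Required input speed = output speed × R = 33 × 3 = 99 rad/s.

99 rad/s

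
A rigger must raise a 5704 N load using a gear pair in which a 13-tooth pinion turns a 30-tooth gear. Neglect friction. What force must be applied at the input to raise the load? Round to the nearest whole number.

Gear pair MA = 30/13 = 2.3077.
Effort = load / MA = 5704 / 2.3077 = 2471.7 N.

2472 N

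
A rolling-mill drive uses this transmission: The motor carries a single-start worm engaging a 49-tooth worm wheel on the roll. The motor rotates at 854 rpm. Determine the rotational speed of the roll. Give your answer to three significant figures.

Worm: ratio = 49/1 = 49, so the roll turns at 854 / 49 = 17.429 rpm.

17.4 rpm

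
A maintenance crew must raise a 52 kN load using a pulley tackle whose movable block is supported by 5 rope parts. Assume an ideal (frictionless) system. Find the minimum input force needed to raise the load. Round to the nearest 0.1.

10.4 kN

Block-and-tackle MA = number of supporting rope parts = 5.
Effort = load / MA = 52 / 5 = 10.4 kN.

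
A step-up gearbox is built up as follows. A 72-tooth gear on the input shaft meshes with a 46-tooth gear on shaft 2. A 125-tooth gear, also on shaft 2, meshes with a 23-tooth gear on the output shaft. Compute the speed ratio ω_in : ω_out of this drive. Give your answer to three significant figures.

Each stage contributes driven/driver: gear mesh 46/72 = 0.63889, gear mesh 23/125 = 0.184.
Overall: 0.63889 × 0.184 = 0.11756.

0.118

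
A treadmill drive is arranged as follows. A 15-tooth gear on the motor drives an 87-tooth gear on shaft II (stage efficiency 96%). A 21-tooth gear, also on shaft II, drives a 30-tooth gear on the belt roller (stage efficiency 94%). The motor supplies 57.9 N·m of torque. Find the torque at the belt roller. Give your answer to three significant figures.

Gear mesh: ratio = 87/15 = 5.8; torque at shaft II = 57.9 × 5.8 × 0.96 = 322.39 N·m.
Gear mesh: ratio = 30/21 = 1.4286; torque at the belt roller = 322.39 × 1.4286 × 0.94 = 432.92 N·m.

433 N·m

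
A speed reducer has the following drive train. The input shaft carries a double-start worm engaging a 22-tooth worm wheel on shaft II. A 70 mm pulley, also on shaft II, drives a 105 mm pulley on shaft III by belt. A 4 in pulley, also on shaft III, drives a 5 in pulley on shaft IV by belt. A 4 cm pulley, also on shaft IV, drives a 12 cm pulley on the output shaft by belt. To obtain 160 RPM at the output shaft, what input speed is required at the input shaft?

9900 RPM

Overall ratio R = 11 × 1.5 × 1.25 × 3 = 61.875.
Required input speed = output speed × R = 160 × 61.875 = 9900 RPM.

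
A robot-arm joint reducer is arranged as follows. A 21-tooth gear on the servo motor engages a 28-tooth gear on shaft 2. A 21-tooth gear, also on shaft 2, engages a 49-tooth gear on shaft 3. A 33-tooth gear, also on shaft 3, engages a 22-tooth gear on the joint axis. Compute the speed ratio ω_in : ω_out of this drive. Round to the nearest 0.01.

Each stage contributes driven/driver: gear mesh 28/21 = 1.3333, gear mesh 49/21 = 2.3333, gear mesh 22/33 = 0.66667.
Overall: 1.3333 × 2.3333 × 0.66667 = 2.0741.

2.07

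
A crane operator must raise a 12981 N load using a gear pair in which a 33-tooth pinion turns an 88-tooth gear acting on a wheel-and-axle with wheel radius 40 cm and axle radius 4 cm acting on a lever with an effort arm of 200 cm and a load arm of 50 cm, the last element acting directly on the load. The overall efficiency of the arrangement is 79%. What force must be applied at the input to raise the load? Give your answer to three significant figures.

154 N

Gear pair MA = 88/33 = 2.6667.
Wheel-and-axle MA = R/r = 40/4 = 10.
Lever MA = effort arm / load arm = 200/50 = 4.
Combined ideal MA = 2.6667 × 10 × 4 = 106.67.
Actual MA = 106.67 × 0.79 = 84.267.
Effort = load / actual MA = 12981 / 84.267 = 154.05 N.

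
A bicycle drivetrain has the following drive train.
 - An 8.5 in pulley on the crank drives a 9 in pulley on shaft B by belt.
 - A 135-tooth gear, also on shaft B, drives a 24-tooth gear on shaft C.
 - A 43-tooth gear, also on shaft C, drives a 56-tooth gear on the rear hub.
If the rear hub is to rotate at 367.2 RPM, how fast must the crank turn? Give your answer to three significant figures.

Overall ratio R = 1.0588 × 0.17778 × 1.3023 = 0.24514.
Required input speed = output speed × R = 367.2 × 0.24514 = 90.017 RPM.

90.0 RPM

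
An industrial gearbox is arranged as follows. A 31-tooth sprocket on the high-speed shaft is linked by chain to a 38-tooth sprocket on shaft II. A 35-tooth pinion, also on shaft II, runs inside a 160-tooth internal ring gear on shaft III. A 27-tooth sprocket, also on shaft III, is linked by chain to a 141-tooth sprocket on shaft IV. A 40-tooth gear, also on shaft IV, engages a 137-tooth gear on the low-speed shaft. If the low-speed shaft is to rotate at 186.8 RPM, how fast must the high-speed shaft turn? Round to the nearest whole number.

18723 RPM

Overall ratio R = 1.2258 × 4.5714 × 5.2222 × 3.425 = 100.23.
Required input speed = output speed × R = 186.8 × 100.23 = 18723 RPM.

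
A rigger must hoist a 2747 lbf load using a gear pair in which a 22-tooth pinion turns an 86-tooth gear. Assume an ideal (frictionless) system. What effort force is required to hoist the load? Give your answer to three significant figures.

Gear pair MA = 86/22 = 3.9091.
Effort = load / MA = 2747 / 3.9091 = 702.72 lbf.

703 lbf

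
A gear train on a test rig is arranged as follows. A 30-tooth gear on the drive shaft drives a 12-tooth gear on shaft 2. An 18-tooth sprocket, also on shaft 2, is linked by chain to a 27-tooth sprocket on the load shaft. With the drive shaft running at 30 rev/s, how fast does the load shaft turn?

gear mesh 12/30 = 0.4 → 30/0.4 = 75 rev/s
chain 27/18 = 1.5 → 75/1.5 = 50 rev/s

50 rev/s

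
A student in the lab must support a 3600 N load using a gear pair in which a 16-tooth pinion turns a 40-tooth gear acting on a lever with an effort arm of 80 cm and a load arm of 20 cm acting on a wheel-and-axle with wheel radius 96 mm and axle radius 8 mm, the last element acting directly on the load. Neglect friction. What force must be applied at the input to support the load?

30 N

Gear pair MA = 40/16 = 2.5.
Lever MA = effort arm / load arm = 80/20 = 4.
Wheel-and-axle MA = R/r = 96/8 = 12.
Combined ideal MA = 2.5 × 4 × 12 = 120.
Effort = load / MA = 3600 / 120 = 30 N.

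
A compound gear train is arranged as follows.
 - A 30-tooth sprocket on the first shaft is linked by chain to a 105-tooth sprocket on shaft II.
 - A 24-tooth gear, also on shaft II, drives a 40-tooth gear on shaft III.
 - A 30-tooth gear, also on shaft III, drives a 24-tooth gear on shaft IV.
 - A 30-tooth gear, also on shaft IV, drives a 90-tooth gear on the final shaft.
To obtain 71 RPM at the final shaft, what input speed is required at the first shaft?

994 RPM

Overall ratio R = 3.5 × 1.6667 × 0.8 × 3 = 14.
Required input speed = output speed × R = 71 × 14 = 994 RPM.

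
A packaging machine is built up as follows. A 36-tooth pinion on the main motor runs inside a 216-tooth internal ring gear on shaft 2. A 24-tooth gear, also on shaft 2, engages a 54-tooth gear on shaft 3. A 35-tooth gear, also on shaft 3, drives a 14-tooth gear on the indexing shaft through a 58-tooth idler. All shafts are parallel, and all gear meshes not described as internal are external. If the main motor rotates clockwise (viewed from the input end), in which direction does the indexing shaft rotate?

counterclockwise

the main motor → shaft 2: internal mesh, same direction → CW.
shaft 2 → shaft 3: external mesh, 1 reversal → CCW.
shaft 3 → the indexing shaft: driver → idler → driven is 2 external meshes, 2 reversals → CCW.
3 reversals in total — an odd number — so the indexing shaft turns opposite to the main motor.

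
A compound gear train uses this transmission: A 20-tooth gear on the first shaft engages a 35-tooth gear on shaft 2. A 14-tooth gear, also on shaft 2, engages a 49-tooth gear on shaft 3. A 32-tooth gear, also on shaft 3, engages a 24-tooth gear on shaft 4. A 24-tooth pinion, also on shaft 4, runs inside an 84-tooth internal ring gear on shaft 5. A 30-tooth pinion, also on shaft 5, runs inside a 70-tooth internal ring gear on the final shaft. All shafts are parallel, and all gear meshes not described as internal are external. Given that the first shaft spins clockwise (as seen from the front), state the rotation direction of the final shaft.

the first shaft → shaft 2: external mesh, 1 reversal → CCW.
shaft 2 → shaft 3: external mesh, 1 reversal → CW.
shaft 3 → shaft 4: external mesh, 1 reversal → CCW.
shaft 4 → shaft 5: internal mesh, same direction → CCW.
shaft 5 → the final shaft: internal mesh, same direction → CCW.
3 reversals in total — an odd number — so the final shaft turns opposite to the first shaft.

counterclockwise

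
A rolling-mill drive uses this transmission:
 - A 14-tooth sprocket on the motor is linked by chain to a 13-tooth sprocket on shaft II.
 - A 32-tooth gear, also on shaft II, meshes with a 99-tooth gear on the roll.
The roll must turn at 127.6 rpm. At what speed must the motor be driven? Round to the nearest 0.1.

Overall ratio R = 0.92857 × 3.0938 = 2.8728.
Required input speed = output speed × R = 127.6 × 2.8728 = 366.57 rpm.

366.6 rpm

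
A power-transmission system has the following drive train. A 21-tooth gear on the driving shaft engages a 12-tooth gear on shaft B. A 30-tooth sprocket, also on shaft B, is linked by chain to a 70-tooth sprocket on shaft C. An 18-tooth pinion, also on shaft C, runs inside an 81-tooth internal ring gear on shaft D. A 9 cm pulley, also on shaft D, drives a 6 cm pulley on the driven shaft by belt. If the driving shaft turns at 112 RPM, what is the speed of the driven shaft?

the driving shaft → shaft B (gear mesh, 12/21): 112 ÷ 0.57143 = 196 RPM
shaft B → shaft C (chain, 70/30): 196 ÷ 2.3333 = 84 RPM
shaft C → shaft D (internal gear, 81/18): 84 ÷ 4.5 = 18.667 RPM
shaft D → the driven shaft (belt, 6/9): 18.667 ÷ 0.66667 = 28 RPM

28 RPM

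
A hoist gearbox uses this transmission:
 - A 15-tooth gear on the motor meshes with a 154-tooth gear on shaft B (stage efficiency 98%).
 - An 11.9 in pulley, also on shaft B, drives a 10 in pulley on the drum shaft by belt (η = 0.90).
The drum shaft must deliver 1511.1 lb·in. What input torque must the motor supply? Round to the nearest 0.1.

198.6 lb·in

Overall ratio R = 10.267 × 0.84034 = 8.6275; overall efficiency η = 0.98 × 0.90 = 0.8820.
Input torque = output torque / (R × η) = 1511.1 / (8.6275 × 0.8820) = 198.58 lb·in.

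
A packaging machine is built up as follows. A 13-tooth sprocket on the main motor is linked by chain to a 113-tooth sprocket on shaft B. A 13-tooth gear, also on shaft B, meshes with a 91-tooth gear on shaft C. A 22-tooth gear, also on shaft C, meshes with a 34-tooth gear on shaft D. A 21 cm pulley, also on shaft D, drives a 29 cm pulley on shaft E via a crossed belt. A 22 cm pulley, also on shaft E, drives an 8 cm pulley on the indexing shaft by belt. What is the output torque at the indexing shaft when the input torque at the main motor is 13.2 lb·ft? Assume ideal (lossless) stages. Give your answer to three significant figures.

623 lb·ft

Chain: ratio = 113/13 = 8.6923; torque at shaft B = 13.2 × 8.6923 = 114.74 lb·ft.
Gear mesh: ratio = 91/13 = 7; torque at shaft C = 114.74 × 7 = 803.17 lb·ft.
Gear mesh: ratio = 34/22 = 1.5455; torque at shaft D = 803.17 × 1.5455 = 1241.3 lb·ft.
Belt: ratio = 29/21 = 1.381; torque at shaft E = 1241.3 × 1.381 = 1714.1 lb·ft.
Belt: ratio = 8/22 = 0.36364; torque at the indexing shaft = 1714.1 × 0.36364 = 623.32 lb·ft.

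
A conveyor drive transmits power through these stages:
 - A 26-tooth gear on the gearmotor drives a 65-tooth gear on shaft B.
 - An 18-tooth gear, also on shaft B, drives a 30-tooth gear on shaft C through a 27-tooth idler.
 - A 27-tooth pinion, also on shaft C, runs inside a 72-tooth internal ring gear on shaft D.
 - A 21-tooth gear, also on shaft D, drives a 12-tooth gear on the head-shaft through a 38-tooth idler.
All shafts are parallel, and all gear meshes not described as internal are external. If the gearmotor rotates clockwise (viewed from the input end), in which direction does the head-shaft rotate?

counterclockwise

the gearmotor → shaft B: external mesh, 1 reversal → CCW.
shaft B → shaft C: driver → idler → driven is 2 external meshes, 2 reversals → CCW.
shaft C → shaft D: internal mesh, same direction → CCW.
shaft D → the head-shaft: driver → idler → driven is 2 external meshes, 2 reversals → CCW.
5 reversals in total — an odd number — so the head-shaft turns opposite to the gearmotor.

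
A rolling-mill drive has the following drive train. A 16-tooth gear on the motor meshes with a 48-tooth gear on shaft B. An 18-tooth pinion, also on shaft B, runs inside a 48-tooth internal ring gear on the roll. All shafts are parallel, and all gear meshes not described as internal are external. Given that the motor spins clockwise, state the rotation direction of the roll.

the motor → shaft B: external mesh, 1 reversal → CCW.
shaft B → the roll: internal mesh, same direction → CCW.
1 reversal in total — an odd number — so the roll turns opposite to the motor.

counterclockwise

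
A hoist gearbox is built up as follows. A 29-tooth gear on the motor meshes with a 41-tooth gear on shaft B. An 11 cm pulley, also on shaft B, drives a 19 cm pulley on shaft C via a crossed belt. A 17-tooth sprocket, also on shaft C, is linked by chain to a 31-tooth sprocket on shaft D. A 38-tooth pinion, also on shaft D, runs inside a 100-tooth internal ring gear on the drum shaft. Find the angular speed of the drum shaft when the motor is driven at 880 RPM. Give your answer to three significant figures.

75.1 RPM

gear mesh 41/29 = 1.4138 → 880/1.4138 = 622.44 RPM
belt 19/11 = 1.7273 → 622.44/1.7273 = 360.36 RPM
chain 31/17 = 1.8235 → 360.36/1.8235 = 197.62 RPM
internal gear 100/38 = 2.6316 → 197.62/2.6316 = 75.094 RPM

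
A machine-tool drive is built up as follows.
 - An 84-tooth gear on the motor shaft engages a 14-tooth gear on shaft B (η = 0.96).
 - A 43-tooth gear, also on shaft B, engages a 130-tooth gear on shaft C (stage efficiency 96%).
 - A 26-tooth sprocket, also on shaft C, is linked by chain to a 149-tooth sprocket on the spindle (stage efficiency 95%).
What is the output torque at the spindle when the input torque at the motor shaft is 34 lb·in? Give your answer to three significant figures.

After the gear mesh (14/84): 34 × 0.16667 × 0.96 = 5.44 lb·in
After the gear mesh (130/43): 5.44 × 3.0233 × 0.96 = 15.789 lb·in
After the chain (149/26): 15.789 × 5.7308 × 0.95 = 85.957 lb·in

86.0 lb·in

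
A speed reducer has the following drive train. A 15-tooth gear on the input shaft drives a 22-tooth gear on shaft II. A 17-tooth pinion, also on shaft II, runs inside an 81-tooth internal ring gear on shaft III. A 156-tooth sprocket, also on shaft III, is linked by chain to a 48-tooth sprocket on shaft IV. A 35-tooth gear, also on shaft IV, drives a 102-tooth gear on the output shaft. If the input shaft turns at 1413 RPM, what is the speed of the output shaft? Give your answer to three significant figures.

Gear mesh: ratio = 22/15 = 1.4667, so shaft II turns at 1413 / 1.4667 = 963.41 RPM.
Internal gear: ratio = 81/17 = 4.7647, so shaft III turns at 963.41 / 4.7647 = 202.2 RPM.
Chain: ratio = 48/156 = 0.30769, so shaft IV turns at 202.2 / 0.30769 = 657.14 RPM.
Gear mesh: ratio = 102/35 = 2.9143, so the output shaft turns at 657.14 / 2.9143 = 225.49 RPM.

225 RPM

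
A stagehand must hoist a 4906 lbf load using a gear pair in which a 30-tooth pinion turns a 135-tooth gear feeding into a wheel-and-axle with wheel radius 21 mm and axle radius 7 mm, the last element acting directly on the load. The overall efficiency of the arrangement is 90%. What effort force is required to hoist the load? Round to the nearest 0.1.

Gear pair MA = 135/30 = 4.5.
Wheel-and-axle MA = R/r = 21/7 = 3.
Combined ideal MA = 4.5 × 3 = 13.5.
Actual MA = 13.5 × 0.90 = 12.15.
Effort = load / actual MA = 4906 / 12.15 = 403.79 lbf.

403.8 lbf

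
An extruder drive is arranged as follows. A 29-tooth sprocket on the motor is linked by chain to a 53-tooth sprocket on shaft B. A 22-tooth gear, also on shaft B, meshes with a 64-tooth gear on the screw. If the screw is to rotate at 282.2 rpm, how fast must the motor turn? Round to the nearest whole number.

Overall ratio R = 1.8276 × 2.9091 = 5.3166.
Required input speed = output speed × R = 282.2 × 5.3166 = 1500.3 rpm.

1500 rpm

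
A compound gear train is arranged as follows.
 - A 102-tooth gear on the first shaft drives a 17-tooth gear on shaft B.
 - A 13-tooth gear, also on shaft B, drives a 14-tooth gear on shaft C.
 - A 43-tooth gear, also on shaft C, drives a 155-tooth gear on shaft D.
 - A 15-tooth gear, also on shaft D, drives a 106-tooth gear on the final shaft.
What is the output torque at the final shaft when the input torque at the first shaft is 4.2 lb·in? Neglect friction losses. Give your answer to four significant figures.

Gear mesh: ratio = 17/102 = 0.16667; torque at shaft B = 4.2 × 0.16667 = 0.7 lb·in.
Gear mesh: ratio = 14/13 = 1.0769; torque at shaft C = 0.7 × 1.0769 = 0.75385 lb·in.
Gear mesh: ratio = 155/43 = 3.6047; torque at shaft D = 0.75385 × 3.6047 = 2.7174 lb·in.
Gear mesh: ratio = 106/15 = 7.0667; torque at the final shaft = 2.7174 × 7.0667 = 19.203 lb·in.

19.20 lb·in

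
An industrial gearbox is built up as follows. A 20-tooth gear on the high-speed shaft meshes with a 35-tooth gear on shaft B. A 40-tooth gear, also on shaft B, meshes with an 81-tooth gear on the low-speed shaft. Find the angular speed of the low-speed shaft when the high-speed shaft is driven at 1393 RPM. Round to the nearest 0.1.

393.1 RPM

the high-speed shaft → shaft B (gear mesh, 35/20): 1393 ÷ 1.75 = 796 RPM
shaft B → the low-speed shaft (gear mesh, 81/40): 796 ÷ 2.025 = 393.09 RPM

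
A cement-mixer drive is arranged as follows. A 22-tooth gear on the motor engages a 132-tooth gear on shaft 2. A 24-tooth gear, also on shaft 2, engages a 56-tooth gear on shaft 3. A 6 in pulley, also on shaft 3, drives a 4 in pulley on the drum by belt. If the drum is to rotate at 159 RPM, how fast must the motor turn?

1484 RPM

Overall ratio R = 6 × 2.3333 × 0.66667 = 9.3333.
Required input speed = output speed × R = 159 × 9.3333 = 1484 RPM.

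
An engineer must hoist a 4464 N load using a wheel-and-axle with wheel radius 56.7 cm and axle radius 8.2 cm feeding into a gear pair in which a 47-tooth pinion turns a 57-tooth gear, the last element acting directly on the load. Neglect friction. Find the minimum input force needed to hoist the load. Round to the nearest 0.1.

Wheel-and-axle MA = R/r = 56.7/8.2 = 6.9146.
Gear pair MA = 57/47 = 1.2128.
Combined ideal MA = 6.9146 × 1.2128 = 8.3858.
Effort = load / MA = 4464 / 8.3858 = 532.33 N.

532.3 N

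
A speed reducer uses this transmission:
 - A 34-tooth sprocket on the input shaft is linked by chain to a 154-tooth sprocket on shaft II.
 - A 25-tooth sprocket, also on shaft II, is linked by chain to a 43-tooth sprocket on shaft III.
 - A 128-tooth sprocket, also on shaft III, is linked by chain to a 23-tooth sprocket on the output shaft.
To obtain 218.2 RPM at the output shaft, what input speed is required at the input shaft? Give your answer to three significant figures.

305 RPM

Overall ratio R = 4.5294 × 1.72 × 0.17969 = 1.3999.
Required input speed = output speed × R = 218.2 × 1.3999 = 305.45 RPM.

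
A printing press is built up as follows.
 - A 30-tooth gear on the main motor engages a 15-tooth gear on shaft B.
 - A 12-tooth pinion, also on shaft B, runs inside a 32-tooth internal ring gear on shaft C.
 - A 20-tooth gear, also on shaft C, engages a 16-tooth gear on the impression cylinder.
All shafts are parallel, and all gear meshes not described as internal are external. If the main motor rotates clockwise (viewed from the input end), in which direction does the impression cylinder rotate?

clockwise

the main motor → shaft B: external mesh, 1 reversal → CCW.
shaft B → shaft C: internal mesh, same direction → CCW.
shaft C → the impression cylinder: external mesh, 1 reversal → CW.
2 reversals in total — an even number — so the impression cylinder turns the same way as the main motor.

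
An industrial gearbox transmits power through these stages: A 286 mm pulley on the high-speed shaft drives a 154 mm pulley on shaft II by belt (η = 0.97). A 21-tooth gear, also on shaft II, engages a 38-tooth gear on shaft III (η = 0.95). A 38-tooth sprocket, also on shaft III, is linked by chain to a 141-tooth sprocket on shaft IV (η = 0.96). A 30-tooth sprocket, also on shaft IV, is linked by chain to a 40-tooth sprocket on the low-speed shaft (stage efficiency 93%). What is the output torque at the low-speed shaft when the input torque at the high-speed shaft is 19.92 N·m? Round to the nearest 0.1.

79.0 N·m

belt 154/286 = 0.53846 → τ = 19.92·0.53846·0.97 = 10.404 N·m
gear mesh 38/21 = 1.8095 → τ = 10.404·1.8095·0.95 = 17.886 N·m
chain 141/38 = 3.7105 → τ = 17.886·3.7105·0.96 = 63.71 N·m
chain 40/30 = 1.3333 → τ = 63.71·1.3333·0.93 = 79.001 N·m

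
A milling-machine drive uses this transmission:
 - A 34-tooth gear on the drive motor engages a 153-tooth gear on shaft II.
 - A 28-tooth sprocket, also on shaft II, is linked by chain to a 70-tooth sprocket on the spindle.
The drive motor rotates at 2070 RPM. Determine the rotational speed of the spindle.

184 RPM

gear mesh 153/34 = 4.5 → 2070/4.5 = 460 RPM
chain 70/28 = 2.5 → 460/2.5 = 184 RPM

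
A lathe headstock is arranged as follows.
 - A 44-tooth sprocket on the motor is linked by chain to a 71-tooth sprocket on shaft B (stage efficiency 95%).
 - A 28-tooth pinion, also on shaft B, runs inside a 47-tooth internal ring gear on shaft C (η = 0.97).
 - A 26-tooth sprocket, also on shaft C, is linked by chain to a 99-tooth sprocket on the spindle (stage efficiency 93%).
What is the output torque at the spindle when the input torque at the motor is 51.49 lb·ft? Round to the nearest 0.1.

chain 71/44 = 1.6136 → τ = 51.49·1.6136·0.95 = 78.932 lb·ft
internal gear 47/28 = 1.6786 → τ = 78.932·1.6786·0.97 = 128.52 lb·ft
chain 99/26 = 3.8077 → τ = 128.52·3.8077·0.93 = 455.1 lb·ft

455.1 lb·ft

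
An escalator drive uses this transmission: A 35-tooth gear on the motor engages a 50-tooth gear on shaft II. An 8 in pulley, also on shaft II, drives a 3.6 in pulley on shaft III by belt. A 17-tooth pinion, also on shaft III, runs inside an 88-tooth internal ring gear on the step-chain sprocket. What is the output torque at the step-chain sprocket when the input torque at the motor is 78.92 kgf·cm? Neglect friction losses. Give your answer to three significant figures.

Gear mesh: ratio = 50/35 = 1.4286; torque at shaft II = 78.92 × 1.4286 = 112.74 kgf·cm.
Belt: ratio = 3.6/8 = 0.45; torque at shaft III = 112.74 × 0.45 = 50.734 kgf·cm.
Internal gear: ratio = 88/17 = 5.1765; torque at the step-chain sprocket = 50.734 × 5.1765 = 262.62 kgf·cm.

263 kgf·cm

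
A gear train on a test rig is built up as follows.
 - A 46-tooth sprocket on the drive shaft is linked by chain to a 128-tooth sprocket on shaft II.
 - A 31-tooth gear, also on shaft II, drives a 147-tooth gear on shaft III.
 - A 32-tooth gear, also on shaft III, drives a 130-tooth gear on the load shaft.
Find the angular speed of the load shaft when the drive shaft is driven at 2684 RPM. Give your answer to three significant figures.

50.1 RPM

chain 128/46 = 2.7826 → 2684/2.7826 = 964.56 RPM
gear mesh 147/31 = 4.7419 → 964.56/4.7419 = 203.41 RPM
gear mesh 130/32 = 4.0625 → 203.41/4.0625 = 50.07 RPM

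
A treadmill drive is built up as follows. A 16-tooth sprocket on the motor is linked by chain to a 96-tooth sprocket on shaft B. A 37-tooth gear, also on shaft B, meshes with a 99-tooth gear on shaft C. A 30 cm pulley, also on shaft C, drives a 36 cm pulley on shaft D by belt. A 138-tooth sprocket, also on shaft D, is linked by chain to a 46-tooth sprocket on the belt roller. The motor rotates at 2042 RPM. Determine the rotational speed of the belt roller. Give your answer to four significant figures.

chain 96/16 = 6 → 2042/6 = 340.33 RPM
gear mesh 99/37 = 2.6757 → 340.33/2.6757 = 127.2 RPM
belt 36/30 = 1.2 → 127.2/1.2 = 106 RPM
chain 46/138 = 0.33333 → 106/0.33333 = 317.99 RPM

318.0 RPM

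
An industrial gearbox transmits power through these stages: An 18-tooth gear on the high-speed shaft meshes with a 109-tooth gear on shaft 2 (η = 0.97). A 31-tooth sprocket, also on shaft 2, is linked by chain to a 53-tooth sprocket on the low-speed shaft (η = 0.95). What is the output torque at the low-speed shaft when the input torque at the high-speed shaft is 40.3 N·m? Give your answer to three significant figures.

384 N·m

Gear mesh: ratio = 109/18 = 6.0556; torque at shaft 2 = 40.3 × 6.0556 × 0.97 = 236.72 N·m.
Chain: ratio = 53/31 = 1.7097; torque at the low-speed shaft = 236.72 × 1.7097 × 0.95 = 384.48 N·m.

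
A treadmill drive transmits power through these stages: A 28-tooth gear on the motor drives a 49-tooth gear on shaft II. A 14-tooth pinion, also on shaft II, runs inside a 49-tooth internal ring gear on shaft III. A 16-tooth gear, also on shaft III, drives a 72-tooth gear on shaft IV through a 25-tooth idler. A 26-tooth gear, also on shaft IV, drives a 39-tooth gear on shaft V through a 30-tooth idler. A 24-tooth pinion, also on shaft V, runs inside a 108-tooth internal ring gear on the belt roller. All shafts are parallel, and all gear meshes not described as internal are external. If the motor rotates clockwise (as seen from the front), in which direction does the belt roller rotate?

anticlockwise

the motor → shaft II: external mesh, 1 reversal → CCW.
shaft II → shaft III: internal mesh, same direction → CCW.
shaft III → shaft IV: driver → idler → driven is 2 external meshes, 2 reversals → CCW.
shaft IV → shaft V: driver → idler → driven is 2 external meshes, 2 reversals → CCW.
shaft V → the belt roller: internal mesh, same direction → CCW.
5 reversals in total — an odd number — so the belt roller turns opposite to the motor.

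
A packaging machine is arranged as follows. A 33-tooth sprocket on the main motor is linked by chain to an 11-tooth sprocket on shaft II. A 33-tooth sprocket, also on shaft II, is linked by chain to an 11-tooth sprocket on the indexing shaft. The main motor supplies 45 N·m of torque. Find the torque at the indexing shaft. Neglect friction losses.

Chain: ratio = 11/33 = 0.33333; torque at shaft II = 45 × 0.33333 = 15 N·m.
Chain: ratio = 11/33 = 0.33333; torque at the indexing shaft = 15 × 0.33333 = 5 N·m.

5 N·m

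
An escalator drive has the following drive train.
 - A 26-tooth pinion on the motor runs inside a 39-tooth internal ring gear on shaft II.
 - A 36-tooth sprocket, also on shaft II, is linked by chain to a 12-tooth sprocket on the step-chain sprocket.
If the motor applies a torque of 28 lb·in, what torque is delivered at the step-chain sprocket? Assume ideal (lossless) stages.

14 lb·in

After the internal gear (39/26): 28 × 1.5 = 42 lb·in
After the chain (12/36): 42 × 0.33333 = 14 lb·in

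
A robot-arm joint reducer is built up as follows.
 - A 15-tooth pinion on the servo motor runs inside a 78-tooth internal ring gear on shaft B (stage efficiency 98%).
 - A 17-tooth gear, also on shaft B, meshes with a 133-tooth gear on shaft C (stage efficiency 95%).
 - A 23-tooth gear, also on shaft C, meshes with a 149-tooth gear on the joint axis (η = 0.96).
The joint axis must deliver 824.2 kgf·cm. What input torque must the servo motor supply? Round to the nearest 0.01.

Overall ratio R = 5.2 × 7.8235 × 6.4783 = 263.55; overall efficiency η = 0.98 × 0.95 × 0.96 = 0.8938.
Input torque = output torque / (R × η) = 824.2 / (263.55 × 0.8938) = 3.499 kgf·cm.

3.50 kgf·cm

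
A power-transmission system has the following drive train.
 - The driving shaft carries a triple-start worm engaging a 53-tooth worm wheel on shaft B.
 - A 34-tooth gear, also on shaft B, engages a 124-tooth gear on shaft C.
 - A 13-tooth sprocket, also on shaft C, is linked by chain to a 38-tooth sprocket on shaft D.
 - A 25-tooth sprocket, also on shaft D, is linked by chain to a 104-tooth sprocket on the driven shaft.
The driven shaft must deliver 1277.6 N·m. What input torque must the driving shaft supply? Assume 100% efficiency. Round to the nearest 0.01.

Overall ratio R = 17.667 × 3.6471 × 2.9231 × 4.16 = 783.49.
Input torque = output torque / R = 1277.6 / 783.49 = 1.6307 N·m.

1.63 N·m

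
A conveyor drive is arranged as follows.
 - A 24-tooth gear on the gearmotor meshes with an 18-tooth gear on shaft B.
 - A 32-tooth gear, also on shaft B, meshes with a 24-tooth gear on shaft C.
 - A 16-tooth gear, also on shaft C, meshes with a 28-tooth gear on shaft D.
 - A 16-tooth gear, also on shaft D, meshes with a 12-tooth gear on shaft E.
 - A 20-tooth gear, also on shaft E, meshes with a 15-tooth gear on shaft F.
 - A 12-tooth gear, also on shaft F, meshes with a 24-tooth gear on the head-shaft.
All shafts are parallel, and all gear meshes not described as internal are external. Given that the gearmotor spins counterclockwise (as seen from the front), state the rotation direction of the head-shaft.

counterclockwise

the gearmotor → shaft B: external mesh, 1 reversal → CW.
shaft B → shaft C: external mesh, 1 reversal → CCW.
shaft C → shaft D: external mesh, 1 reversal → CW.
shaft D → shaft E: external mesh, 1 reversal → CCW.
shaft E → shaft F: external mesh, 1 reversal → CW.
shaft F → the head-shaft: external mesh, 1 reversal → CCW.
6 reversals in total — an even number — so the head-shaft turns the same way as the gearmotor.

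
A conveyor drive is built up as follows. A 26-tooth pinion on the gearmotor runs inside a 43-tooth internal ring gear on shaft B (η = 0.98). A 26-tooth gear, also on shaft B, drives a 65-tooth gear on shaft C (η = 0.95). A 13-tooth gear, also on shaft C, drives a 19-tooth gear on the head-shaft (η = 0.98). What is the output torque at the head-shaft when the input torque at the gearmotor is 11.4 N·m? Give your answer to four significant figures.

After the internal gear (43/26): 11.4 × 1.6538 × 0.98 = 18.477 N·m
After the gear mesh (65/26): 18.477 × 2.5 × 0.95 = 43.882 N·m
After the gear mesh (19/13): 43.882 × 1.4615 × 0.98 = 62.853 N·m

62.85 N·m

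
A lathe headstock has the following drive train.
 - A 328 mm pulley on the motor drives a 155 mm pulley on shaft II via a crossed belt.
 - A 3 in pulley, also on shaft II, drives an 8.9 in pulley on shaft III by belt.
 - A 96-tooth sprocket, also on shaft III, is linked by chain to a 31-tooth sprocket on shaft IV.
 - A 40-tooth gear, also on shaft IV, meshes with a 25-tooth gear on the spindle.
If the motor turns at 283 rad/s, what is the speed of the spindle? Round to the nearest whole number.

1000 rad/s

belt 155/328 = 0.47256 → 283/0.47256 = 598.86 rad/s
belt 8.9/3 = 2.9667 → 598.86/2.9667 = 201.86 rad/s
chain 31/96 = 0.32292 → 201.86/0.32292 = 625.13 rad/s
gear mesh 25/40 = 0.625 → 625.13/0.625 = 1000.2 rad/s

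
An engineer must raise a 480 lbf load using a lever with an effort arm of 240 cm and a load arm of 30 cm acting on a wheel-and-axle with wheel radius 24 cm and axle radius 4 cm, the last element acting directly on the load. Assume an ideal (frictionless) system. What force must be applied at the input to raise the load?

10 lbf

Lever MA = effort arm / load arm = 240/30 = 8.
Wheel-and-axle MA = R/r = 24/4 = 6.
Combined ideal MA = 8 × 6 = 48.
Effort = load / MA = 480 / 48 = 10 lbf.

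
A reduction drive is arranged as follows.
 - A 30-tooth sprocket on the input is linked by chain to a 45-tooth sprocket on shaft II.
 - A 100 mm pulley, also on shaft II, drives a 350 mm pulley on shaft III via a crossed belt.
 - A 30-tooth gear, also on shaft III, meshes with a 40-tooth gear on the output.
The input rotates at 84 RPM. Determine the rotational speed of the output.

chain 45/30 = 1.5 → 84/1.5 = 56 RPM
belt 350/100 = 3.5 → 56/3.5 = 16 RPM
gear mesh 40/30 = 1.3333 → 16/1.3333 = 12 RPM

12 RPM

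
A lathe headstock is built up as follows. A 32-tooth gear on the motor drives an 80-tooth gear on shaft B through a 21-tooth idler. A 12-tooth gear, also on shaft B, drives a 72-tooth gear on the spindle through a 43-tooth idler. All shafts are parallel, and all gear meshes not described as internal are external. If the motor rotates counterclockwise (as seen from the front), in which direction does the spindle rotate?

the motor → shaft B: driver → idler → driven is 2 external meshes, 2 reversals → CCW.
shaft B → the spindle: driver → idler → driven is 2 external meshes, 2 reversals → CCW.
4 reversals in total — an even number — so the spindle turns the same way as the motor.

counterclockwise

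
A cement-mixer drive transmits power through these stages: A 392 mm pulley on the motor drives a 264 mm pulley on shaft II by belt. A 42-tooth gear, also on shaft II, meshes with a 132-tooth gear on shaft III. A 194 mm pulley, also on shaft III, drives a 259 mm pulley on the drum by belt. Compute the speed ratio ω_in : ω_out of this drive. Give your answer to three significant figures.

2.83

Each stage contributes driven/driver: belt 264/392 = 0.67347, gear mesh 132/42 = 3.1429, belt 259/194 = 1.3351.
Overall: 0.67347 × 3.1429 × 1.3351 = 2.8258.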